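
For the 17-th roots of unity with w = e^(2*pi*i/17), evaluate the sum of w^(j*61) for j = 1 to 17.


Step 1: The sum sum_{j=1}^{n} w^(k*j) equals n if n | k, else 0.
Step 2: Here n = 17, k = 61
Step 3: Does n divide k? 17 | 61 -> False
Step 4: Sum = 0

0


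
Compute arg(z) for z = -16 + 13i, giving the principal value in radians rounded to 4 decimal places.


Step 1: z = -16 + 13i
Step 2: arg(z) = atan2(13, -16)
Step 3: arg(z) = 2.4593

2.4593


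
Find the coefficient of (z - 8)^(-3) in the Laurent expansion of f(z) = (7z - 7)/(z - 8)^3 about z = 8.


Step 1: Write the numerator in powers of (z - 8): 7z - 7 = 7(z - 8) + (7*8 - 7) = 7(z - 8) + 49
Step 2: Divide by (z - 8)^3: f(z) = 49(z - 8)^(-3) + 7(z - 8)^(-2)
Step 3: This finite sum is the Laurent series of f about z = 8.
Step 4: Coefficient of (z - 8)^(-3) = 7*8 - 7 = 49

49


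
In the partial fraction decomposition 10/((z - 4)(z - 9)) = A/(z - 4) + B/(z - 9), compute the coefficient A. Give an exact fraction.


Step 1: Multiply both sides by (z - 4) and set z = 4
Step 2: A = 10 / (4 - 9)
Step 3: A = 10 / (-5)
Step 4: A = -2

-2


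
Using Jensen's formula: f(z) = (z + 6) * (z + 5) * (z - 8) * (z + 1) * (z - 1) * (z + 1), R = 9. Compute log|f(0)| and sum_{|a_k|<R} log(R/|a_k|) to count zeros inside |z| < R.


Jensen's formula: (1/2pi)*integral log|f(Re^it)|dt = log|f(0)| + sum_{|a_k|<R} log(R/|a_k|)
Step 1: f(0) = 6 * 5 * (-8) * 1 * (-1) * 1 = 240
Step 2: log|f(0)| = log|-6| + log|-5| + log|8| + log|-1| + log|1| + log|-1| = 5.4806
Step 3: Zeros inside |z| < 9: -6, -5, 8, -1, 1, -1
Step 4: Jensen sum = log(9/6) + log(9/5) + log(9/8) + log(9/1) + log(9/1) + log(9/1) = 7.7027
Step 5: n(R) = number of terms in the Jensen sum = count of zeros inside |z| < 9 = 6

6


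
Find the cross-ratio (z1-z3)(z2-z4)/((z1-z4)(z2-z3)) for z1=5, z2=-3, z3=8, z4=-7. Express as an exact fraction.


Step 1: (z1-z3)(z2-z4) = (-3) * 4 = -12
Step 2: (z1-z4)(z2-z3) = 12 * (-11) = -132
Step 3: Cross-ratio = 12/132 = 1/11

1/11


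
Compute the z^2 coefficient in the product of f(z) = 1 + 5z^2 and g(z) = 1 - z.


Step 1: z^2 term in f*g comes from: (1)*(0) + (0)*(-z) + (5z^2)*(1)
Step 2: = 0 + 0 + 5
Step 3: = 5

5


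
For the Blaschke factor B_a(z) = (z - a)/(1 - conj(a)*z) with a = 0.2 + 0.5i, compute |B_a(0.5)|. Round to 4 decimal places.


Step 1: Numerator z0 - a = 0.5 - (0.2 + 0.5i) = 0.3 - 0.5i
Step 2: Denominator 1 - conj(a)*z0 = 1 - (0.2 - 0.5i)*0.5 = 0.9 + 0.25i
Step 3: |z0 - a|^2 = 0.3^2 + (-0.5)^2 = 0.34; |1 - conj(a)*z0|^2 = 0.9^2 + 0.25^2 = 0.8725
Step 4: |B_a(0.5)| = sqrt(0.34 / 0.8725) = sqrt(0.389685)
Step 5: = 0.6242

0.6242


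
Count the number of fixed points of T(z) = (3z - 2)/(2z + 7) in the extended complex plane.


Step 1: Fixed points satisfy T(z) = z
Step 2: 2z^2 + 4z + 2 = 0
Step 3: Discriminant = 4^2 - 4*2*2 = 0
Step 4: Number of fixed points = 1

1


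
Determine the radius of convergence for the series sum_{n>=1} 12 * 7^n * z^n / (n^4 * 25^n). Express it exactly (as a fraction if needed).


Step 1: General term a_n = 12 * 7^n / (n^4 * 25^n)
Step 2: By the root test, |a_n|^(1/n) = 12^(1/n) * 7 / (n^(4/n) * 25) -> 7/25 as n -> infinity (since 12^(1/n) -> 1 and n^(4/n) -> 1)
Step 3: R = 1/lim|a_n|^(1/n) = 25/7

25/7


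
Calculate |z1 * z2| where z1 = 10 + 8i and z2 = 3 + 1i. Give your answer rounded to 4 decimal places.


Step 1: |z1| = sqrt(10^2 + 8^2) = sqrt(164)
Step 2: |z2| = sqrt(3^2 + 1^2) = sqrt(10)
Step 3: |z1*z2| = |z1|*|z2| = sqrt(164) * sqrt(10) = sqrt(164 * 10) = sqrt(1640)
Step 4: = 40.4969

40.4969


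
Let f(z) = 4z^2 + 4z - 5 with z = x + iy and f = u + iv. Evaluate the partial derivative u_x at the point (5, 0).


Step 1: f(z) = 4(x+iy)^2 + 4(x+iy) - 5
Step 2: u = 4(x^2 - y^2) + 4x - 5
Step 3: u_x = 8x + 4
Step 4: At (5, 0): u_x = 40 + 4 = 44

44


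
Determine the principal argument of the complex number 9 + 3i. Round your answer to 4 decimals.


Step 1: z = 9 + 3i
Step 2: arg(z) = atan2(3, 9)
Step 3: arg(z) = 0.3218

0.3218


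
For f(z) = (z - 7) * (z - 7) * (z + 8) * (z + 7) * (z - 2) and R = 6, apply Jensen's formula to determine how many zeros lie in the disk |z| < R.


Jensen's formula: (1/2pi)*integral log|f(Re^it)|dt = log|f(0)| + sum_{|a_k|<R} log(R/|a_k|)
Step 1: f(0) = (-7) * (-7) * 8 * 7 * (-2) = -5488
Step 2: log|f(0)| = log|7| + log|7| + log|-8| + log|-7| + log|2| = 8.6103
Step 3: Zeros inside |z| < 6: 2
Step 4: Jensen sum = log(6/2) = 1.0986
Step 5: n(R) = number of terms in the Jensen sum = count of zeros inside |z| < 6 = 1

1


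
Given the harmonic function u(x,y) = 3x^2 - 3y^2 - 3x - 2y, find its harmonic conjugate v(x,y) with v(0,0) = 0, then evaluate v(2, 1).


Step 1: v_x = -u_y = 6y + 2
Step 2: v_y = u_x = 6x - 3
Step 3: v = 6xy + 2x - 3y + C
Step 4: v(0,0) = 0 => C = 0
Step 5: v(2, 1) = 13

13


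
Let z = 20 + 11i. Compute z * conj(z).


Step 1: conj(z) = 20 - 11i
Step 2: z * conj(z) = 20^2 + 11^2
Step 3: = 400 + 121 = 521

521


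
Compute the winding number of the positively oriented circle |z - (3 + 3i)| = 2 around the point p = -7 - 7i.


Step 1: Center c = (3, 3), radius = 2
Step 2: |p - c|^2 = (-10)^2 + (-10)^2 = 200
Step 3: r^2 = 4
Step 4: |p-c| > r so winding number = 0

0


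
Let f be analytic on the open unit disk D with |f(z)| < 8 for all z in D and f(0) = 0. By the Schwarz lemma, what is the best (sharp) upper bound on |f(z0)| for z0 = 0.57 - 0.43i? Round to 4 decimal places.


Step 1: g = f/8 maps D -> D with g(0) = 0, so by the Schwarz lemma |g(z)| <= |z|, i.e. |f(z)| <= 8|z|; this is sharp (f(z) = 8z).
Step 2: |z0|^2 = 0.57^2 + (-0.43)^2 = 0.5098
Step 3: |z0| = sqrt(0.5098) = 0.714003
Step 4: Best bound = 8 * |z0| = 8 * 0.714003 = 5.712

5.712


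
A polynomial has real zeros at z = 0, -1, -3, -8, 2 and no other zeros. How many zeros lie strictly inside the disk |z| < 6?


Step 1: Check each root:
  z = 0: |0| = 0 < 6
  z = -1: |-1| = 1 < 6
  z = -3: |-3| = 3 < 6
  z = -8: |-8| = 8 >= 6
  z = 2: |2| = 2 < 6
Step 2: Count = 4

4


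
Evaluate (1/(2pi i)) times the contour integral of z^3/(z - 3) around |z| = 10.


Step 1: f(z) = z^3, a = 3 is inside |z| = 10
Step 2: By Cauchy integral formula: (1/(2pi*i)) * integral = f(a)
Step 3: f(3) = 3^3 = 27

27


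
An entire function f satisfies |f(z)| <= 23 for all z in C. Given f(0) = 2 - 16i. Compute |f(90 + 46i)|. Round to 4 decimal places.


Step 1: By Liouville's theorem, a bounded entire function is constant.
Step 2: f(z) = f(0) = 2 - 16i for all z.
Step 3: |f(w)| = |2 - 16i| = sqrt(4 + 256)
Step 4: = 16.1245

16.1245


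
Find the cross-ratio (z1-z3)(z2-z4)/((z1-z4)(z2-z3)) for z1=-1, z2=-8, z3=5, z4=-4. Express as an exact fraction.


Step 1: (z1-z3)(z2-z4) = (-6) * (-4) = 24
Step 2: (z1-z4)(z2-z3) = 3 * (-13) = -39
Step 3: Cross-ratio = -24/39 = -8/13

-8/13


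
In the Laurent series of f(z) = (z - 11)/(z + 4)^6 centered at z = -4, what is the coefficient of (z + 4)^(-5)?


Step 1: Write the numerator in powers of (z + 4): z - 11 = (z + 4) + (1*(-4) - 11) = (z + 4) - 15
Step 2: Divide by (z + 4)^6: f(z) = -15(z + 4)^(-6) + (z + 4)^(-5)
Step 3: This finite sum is the Laurent series of f about z = -4.
Step 4: Coefficient of (z + 4)^(-5) = coefficient of (z + 4) in the re-centred numerator = 1

1


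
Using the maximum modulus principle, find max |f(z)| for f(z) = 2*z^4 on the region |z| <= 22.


Step 1: On |z| = 22, |f(z)| = 2 * |z|^4 = 2 * 22^4
Step 2: By maximum modulus principle, maximum is on boundary.
Step 3: Maximum = 2 * 234256 = 468512

468512


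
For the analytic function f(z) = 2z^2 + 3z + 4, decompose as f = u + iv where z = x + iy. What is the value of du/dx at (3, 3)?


Step 1: f(z) = 2(x+iy)^2 + 3(x+iy) + 4
Step 2: u = 2(x^2 - y^2) + 3x + 4
Step 3: u_x = 4x + 3
Step 4: At (3, 3): u_x = 12 + 3 = 15

15


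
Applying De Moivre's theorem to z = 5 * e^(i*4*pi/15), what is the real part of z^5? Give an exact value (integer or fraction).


Step 1: By De Moivre's theorem, z^5 = 5^5 * e^(i*5*4*pi/15) = 3125 * (cos(4*pi/3) + i*sin(4*pi/3))
Step 2: |z|^5 = 5^5 = 3125
Step 3: The angle 4*pi/3 already lies in [0, 2*pi)
Step 4: cos(4*pi/3) = -1/2
Step 5: Re(z^5) = 3125 * (-1/2) = -3125/2

-3125/2


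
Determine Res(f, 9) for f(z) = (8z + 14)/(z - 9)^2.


Step 1: Pole of order 2 at z = 9
Step 2: Res = lim d/dz [(z - 9)^2 * f(z)] as z -> 9
Step 3: (z - 9)^2 * f(z) = 8z + 14
Step 4: d/dz[8z + 14] = 8

8


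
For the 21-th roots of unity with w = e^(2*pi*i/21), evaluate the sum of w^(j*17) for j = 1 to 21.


Step 1: The sum sum_{j=1}^{n} w^(k*j) equals n if n | k, else 0.
Step 2: Here n = 21, k = 17
Step 3: Does n divide k? 21 | 17 -> False
Step 4: Sum = 0

0


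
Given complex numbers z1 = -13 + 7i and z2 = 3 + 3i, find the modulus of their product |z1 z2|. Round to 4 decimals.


Step 1: |z1| = sqrt((-13)^2 + 7^2) = sqrt(218)
Step 2: |z2| = sqrt(3^2 + 3^2) = sqrt(18)
Step 3: |z1*z2| = |z1|*|z2| = sqrt(218) * sqrt(18) = sqrt(218 * 18) = sqrt(3924)
Step 4: = 62.6418

62.6418


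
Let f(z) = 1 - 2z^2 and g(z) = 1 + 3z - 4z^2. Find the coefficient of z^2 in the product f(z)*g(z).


Step 1: z^2 term in f*g comes from: (1)*(-4z^2) + (0)*(3z) + (-2z^2)*(1)
Step 2: = -4 + 0 - 2
Step 3: = -6

-6


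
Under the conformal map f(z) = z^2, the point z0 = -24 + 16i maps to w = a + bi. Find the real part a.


Step 1: z0 = -24 + 16i
Step 2: z0^2 = (-24)^2 - 16^2 - 768i
Step 3: real part = 576 - 256 = 320

320


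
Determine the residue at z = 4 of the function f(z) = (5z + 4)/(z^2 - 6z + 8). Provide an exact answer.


Step 1: Q(z) = z^2 - 6z + 8 = (z - 4)(z - 2)
Step 2: Q'(z) = 2z - 6
Step 3: Q'(4) = 2, P(4) = 24
Step 4: Res = P(4)/Q'(4) = 24/2 = 12

12


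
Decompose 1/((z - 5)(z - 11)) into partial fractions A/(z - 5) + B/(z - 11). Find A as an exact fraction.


Step 1: Multiply both sides by (z - 5) and set z = 5
Step 2: A = 1 / (5 - 11)
Step 3: A = 1 / (-6)
Step 4: A = -1/6

-1/6


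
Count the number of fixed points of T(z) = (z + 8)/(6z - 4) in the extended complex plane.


Step 1: Fixed points satisfy T(z) = z
Step 2: 6z^2 - 5z - 8 = 0
Step 3: Discriminant = (-5)^2 - 4*6*(-8) = 217
Step 4: Number of fixed points = 2

2


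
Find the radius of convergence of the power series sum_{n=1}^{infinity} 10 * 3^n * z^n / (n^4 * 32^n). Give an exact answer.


Step 1: General term a_n = 10 * 3^n / (n^4 * 32^n)
Step 2: By the root test, |a_n|^(1/n) = 10^(1/n) * 3 / (n^(4/n) * 32) -> 3/32 as n -> infinity (since 10^(1/n) -> 1 and n^(4/n) -> 1)
Step 3: R = 1/lim|a_n|^(1/n) = 32/3

32/3


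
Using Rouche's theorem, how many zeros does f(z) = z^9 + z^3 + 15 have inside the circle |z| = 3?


Step 1: On |z| = 3 the three terms have sizes |z^9| = 3^9 = 19683, |z^3| = 3^3 = 27, |15| = 15
Step 2: The dominant term is g(z) = z^9; let h(z) = z^3 + 15 so f = g + h
Step 3: On |z| = 3: |g| = 19683 and |h| <= 27 + 15 = 42
Step 4: Since 19683 > 42, |h| < |g| on |z| = 3, so by Rouche f has the same number of zeros as g inside |z| < 3
Step 5: g(z) = z^9 has 9 zeros (all at the origin) inside |z| < 3. Answer = 9

9


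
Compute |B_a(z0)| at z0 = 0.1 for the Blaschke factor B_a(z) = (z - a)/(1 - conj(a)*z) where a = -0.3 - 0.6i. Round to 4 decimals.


Step 1: Numerator z0 - a = 0.1 - (-0.3 - 0.6i) = 0.4 + 0.6i
Step 2: Denominator 1 - conj(a)*z0 = 1 - (-0.3 + 0.6i)*0.1 = 1.03 - 0.06i
Step 3: |z0 - a|^2 = 0.4^2 + 0.6^2 = 0.52; |1 - conj(a)*z0|^2 = 1.03^2 + (-0.06)^2 = 1.0645
Step 4: |B_a(0.1)| = sqrt(0.52 / 1.0645) = sqrt(0.488492)
Step 5: = 0.6989

0.6989


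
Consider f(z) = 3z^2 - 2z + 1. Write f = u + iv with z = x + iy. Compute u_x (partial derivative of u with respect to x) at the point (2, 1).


Step 1: f(z) = 3(x+iy)^2 - 2(x+iy) + 1
Step 2: u = 3(x^2 - y^2) - 2x + 1
Step 3: u_x = 6x - 2
Step 4: At (2, 1): u_x = 12 - 2 = 10

10


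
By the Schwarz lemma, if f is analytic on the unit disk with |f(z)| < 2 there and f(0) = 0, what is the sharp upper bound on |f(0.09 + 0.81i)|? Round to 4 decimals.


Step 1: g = f/2 maps D -> D with g(0) = 0, so by the Schwarz lemma |g(z)| <= |z|, i.e. |f(z)| <= 2|z|; this is sharp (f(z) = 2z).
Step 2: |z0|^2 = 0.09^2 + 0.81^2 = 0.6642
Step 3: |z0| = sqrt(0.6642) = 0.814985
Step 4: Best bound = 2 * |z0| = 2 * 0.814985 = 1.63

1.63


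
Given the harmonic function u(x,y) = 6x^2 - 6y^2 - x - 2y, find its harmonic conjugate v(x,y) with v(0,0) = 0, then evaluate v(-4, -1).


Step 1: v_x = -u_y = 12y + 2
Step 2: v_y = u_x = 12x - 1
Step 3: v = 12xy + 2x - y + C
Step 4: v(0,0) = 0 => C = 0
Step 5: v(-4, -1) = 41

41


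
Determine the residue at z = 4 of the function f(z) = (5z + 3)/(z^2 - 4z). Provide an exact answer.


Step 1: Q(z) = z^2 - 4z = (z - 4)(z)
Step 2: Q'(z) = 2z - 4
Step 3: Q'(4) = 4, P(4) = 23
Step 4: Res = P(4)/Q'(4) = 23/4 = 23/4

23/4


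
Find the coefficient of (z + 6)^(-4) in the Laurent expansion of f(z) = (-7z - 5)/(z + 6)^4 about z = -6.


Step 1: Write the numerator in powers of (z + 6): -7z - 5 = -7(z + 6) + (-7*(-6) - 5) = -7(z + 6) + 37
Step 2: Divide by (z + 6)^4: f(z) = 37(z + 6)^(-4) - 7(z + 6)^(-3)
Step 3: This finite sum is the Laurent series of f about z = -6.
Step 4: Coefficient of (z + 6)^(-4) = -7*(-6) - 5 = 37

37


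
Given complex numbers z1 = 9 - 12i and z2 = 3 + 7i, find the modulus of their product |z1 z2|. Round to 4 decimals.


Step 1: |z1| = sqrt(9^2 + (-12)^2) = sqrt(225)
Step 2: |z2| = sqrt(3^2 + 7^2) = sqrt(58)
Step 3: |z1*z2| = |z1|*|z2| = sqrt(225) * sqrt(58) = sqrt(225 * 58) = sqrt(13050)
Step 4: = 114.2366

114.2366


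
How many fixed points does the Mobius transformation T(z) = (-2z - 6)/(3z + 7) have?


Step 1: Fixed points satisfy T(z) = z
Step 2: 3z^2 + 9z + 6 = 0
Step 3: Discriminant = 9^2 - 4*3*6 = 9
Step 4: Number of fixed points = 2

2


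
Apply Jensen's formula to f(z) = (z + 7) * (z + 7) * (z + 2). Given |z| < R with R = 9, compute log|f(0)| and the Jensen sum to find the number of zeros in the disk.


Jensen's formula: (1/2pi)*integral log|f(Re^it)|dt = log|f(0)| + sum_{|a_k|<R} log(R/|a_k|)
Step 1: f(0) = 7 * 7 * 2 = 98
Step 2: log|f(0)| = log|-7| + log|-7| + log|-2| = 4.585
Step 3: Zeros inside |z| < 9: -7, -7, -2
Step 4: Jensen sum = log(9/7) + log(9/7) + log(9/2) = 2.0067
Step 5: n(R) = number of terms in the Jensen sum = count of zeros inside |z| < 9 = 3

3


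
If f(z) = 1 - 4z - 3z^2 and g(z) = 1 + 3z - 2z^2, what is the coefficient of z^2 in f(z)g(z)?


Step 1: z^2 term in f*g comes from: (1)*(-2z^2) + (-4z)*(3z) + (-3z^2)*(1)
Step 2: = -2 - 12 - 3
Step 3: = -17

-17


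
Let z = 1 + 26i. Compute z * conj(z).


Step 1: conj(z) = 1 - 26i
Step 2: z * conj(z) = 1^2 + 26^2
Step 3: = 1 + 676 = 677

677


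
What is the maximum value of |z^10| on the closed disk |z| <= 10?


Step 1: On |z| = 10, |f(z)| = |z|^10 = 10^10
Step 2: By maximum modulus principle, maximum is on boundary.
Step 3: Maximum = 10000000000 = 10000000000

10000000000


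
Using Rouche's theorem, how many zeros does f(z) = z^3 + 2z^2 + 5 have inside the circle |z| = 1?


Step 1: On |z| = 1 the three terms have sizes |z^3| = 1^3 = 1, |2z^2| = 2*1^2 = 2, |5| = 5
Step 2: The dominant term is g(z) = 5; let h(z) = z^3 + 2z^2 so f = g + h
Step 3: On |z| = 1: |g| = 5 and |h| <= 1 + 2 = 3
Step 4: Since 5 > 3, |h| < |g| on |z| = 1, so by Rouche f has the same number of zeros as g inside |z| < 1
Step 5: g(z) = 5 is a nonzero constant with no zeros inside |z| < 1. Answer = 0

0


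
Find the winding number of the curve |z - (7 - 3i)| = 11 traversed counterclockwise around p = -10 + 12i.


Step 1: Center c = (7, -3), radius = 11
Step 2: |p - c|^2 = (-17)^2 + 15^2 = 514
Step 3: r^2 = 121
Step 4: |p-c| > r so winding number = 0

0


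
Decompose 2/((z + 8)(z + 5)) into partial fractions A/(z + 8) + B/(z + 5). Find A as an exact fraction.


Step 1: Multiply both sides by (z + 8) and set z = -8
Step 2: A = 2 / (-8 + 5)
Step 3: A = 2 / (-3)
Step 4: A = -2/3

-2/3


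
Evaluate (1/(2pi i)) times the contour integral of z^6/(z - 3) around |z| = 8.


Step 1: f(z) = z^6, a = 3 is inside |z| = 8
Step 2: By Cauchy integral formula: (1/(2pi*i)) * integral = f(a)
Step 3: f(3) = 3^6 = 729

729


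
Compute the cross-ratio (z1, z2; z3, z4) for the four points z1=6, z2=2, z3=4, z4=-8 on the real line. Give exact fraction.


Step 1: (z1-z3)(z2-z4) = 2 * 10 = 20
Step 2: (z1-z4)(z2-z3) = 14 * (-2) = -28
Step 3: Cross-ratio = -20/28 = -5/7

-5/7


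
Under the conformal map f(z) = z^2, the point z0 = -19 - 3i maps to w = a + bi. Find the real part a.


Step 1: z0 = -19 - 3i
Step 2: z0^2 = (-19)^2 - (-3)^2 + 114i
Step 3: real part = 361 - 9 = 352

352


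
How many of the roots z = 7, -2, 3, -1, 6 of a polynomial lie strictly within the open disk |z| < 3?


Step 1: Check each root:
  z = 7: |7| = 7 >= 3
  z = -2: |-2| = 2 < 3
  z = 3: |3| = 3 >= 3
  z = -1: |-1| = 1 < 3
  z = 6: |6| = 6 >= 3
Step 2: Count = 2

2


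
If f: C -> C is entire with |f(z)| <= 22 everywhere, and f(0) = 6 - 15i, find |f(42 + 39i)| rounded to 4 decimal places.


Step 1: By Liouville's theorem, a bounded entire function is constant.
Step 2: f(z) = f(0) = 6 - 15i for all z.
Step 3: |f(w)| = |6 - 15i| = sqrt(36 + 225)
Step 4: = 16.1555

16.1555


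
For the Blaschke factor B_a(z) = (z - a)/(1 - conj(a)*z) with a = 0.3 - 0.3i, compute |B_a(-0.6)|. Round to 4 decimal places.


Step 1: Numerator z0 - a = -0.6 - (0.3 - 0.3i) = -0.9 + 0.3i
Step 2: Denominator 1 - conj(a)*z0 = 1 - (0.3 + 0.3i)*(-0.6) = 1.18 + 0.18i
Step 3: |z0 - a|^2 = (-0.9)^2 + 0.3^2 = 0.9; |1 - conj(a)*z0|^2 = 1.18^2 + 0.18^2 = 1.4248
Step 4: |B_a(-0.6)| = sqrt(0.9 / 1.4248) = sqrt(0.631668)
Step 5: = 0.7948

0.7948


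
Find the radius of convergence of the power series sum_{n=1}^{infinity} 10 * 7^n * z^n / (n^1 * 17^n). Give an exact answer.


Step 1: General term a_n = 10 * 7^n / (n^1 * 17^n)
Step 2: By the root test, |a_n|^(1/n) = 10^(1/n) * 7 / (n^(1/n) * 17) -> 7/17 as n -> infinity (since 10^(1/n) -> 1 and n^(1/n) -> 1)
Step 3: R = 1/lim|a_n|^(1/n) = 17/7

17/7


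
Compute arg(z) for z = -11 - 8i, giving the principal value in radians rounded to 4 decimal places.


Step 1: z = -11 - 8i
Step 2: arg(z) = atan2(-8, -11)
Step 3: arg(z) = -2.5128

-2.5128


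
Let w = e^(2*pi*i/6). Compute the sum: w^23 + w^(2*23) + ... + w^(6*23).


Step 1: The sum sum_{j=1}^{n} w^(k*j) equals n if n | k, else 0.
Step 2: Here n = 6, k = 23
Step 3: Does n divide k? 6 | 23 -> False
Step 4: Sum = 0

0


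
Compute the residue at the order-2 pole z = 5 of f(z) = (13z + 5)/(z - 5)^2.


Step 1: Pole of order 2 at z = 5
Step 2: Res = lim d/dz [(z - 5)^2 * f(z)] as z -> 5
Step 3: (z - 5)^2 * f(z) = 13z + 5
Step 4: d/dz[13z + 5] = 13

13


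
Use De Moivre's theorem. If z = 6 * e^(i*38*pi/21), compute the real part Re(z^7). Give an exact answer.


Step 1: By De Moivre's theorem, z^7 = 6^7 * e^(i*7*38*pi/21) = 279936 * (cos(38*pi/3) + i*sin(38*pi/3))
Step 2: |z|^7 = 6^7 = 279936
Step 3: Reduce the angle mod 2*pi: 38*pi/3 - 12*pi = 2*pi/3
Step 4: cos(2*pi/3) = -1/2
Step 5: Re(z^7) = 279936 * (-1/2) = -139968

-139968


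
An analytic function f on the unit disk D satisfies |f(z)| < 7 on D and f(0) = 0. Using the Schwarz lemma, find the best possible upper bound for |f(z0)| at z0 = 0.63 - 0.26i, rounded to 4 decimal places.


Step 1: g = f/7 maps D -> D with g(0) = 0, so by the Schwarz lemma |g(z)| <= |z|, i.e. |f(z)| <= 7|z|; this is sharp (f(z) = 7z).
Step 2: |z0|^2 = 0.63^2 + (-0.26)^2 = 0.4645
Step 3: |z0| = sqrt(0.4645) = 0.681542
Step 4: Best bound = 7 * |z0| = 7 * 0.681542 = 4.7708

4.7708


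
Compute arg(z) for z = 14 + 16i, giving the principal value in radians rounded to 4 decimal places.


Step 1: z = 14 + 16i
Step 2: arg(z) = atan2(16, 14)
Step 3: arg(z) = 0.852

0.852


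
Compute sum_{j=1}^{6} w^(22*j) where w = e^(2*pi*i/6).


Step 1: The sum sum_{j=1}^{n} w^(k*j) equals n if n | k, else 0.
Step 2: Here n = 6, k = 22
Step 3: Does n divide k? 6 | 22 -> False
Step 4: Sum = 0

0


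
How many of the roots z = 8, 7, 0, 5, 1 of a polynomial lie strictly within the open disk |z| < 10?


Step 1: Check each root:
  z = 8: |8| = 8 < 10
  z = 7: |7| = 7 < 10
  z = 0: |0| = 0 < 10
  z = 5: |5| = 5 < 10
  z = 1: |1| = 1 < 10
Step 2: Count = 5

5


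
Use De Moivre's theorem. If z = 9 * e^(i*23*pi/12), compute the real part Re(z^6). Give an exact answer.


Step 1: By De Moivre's theorem, z^6 = 9^6 * e^(i*6*23*pi/12) = 531441 * (cos(23*pi/2) + i*sin(23*pi/2))
Step 2: |z|^6 = 9^6 = 531441
Step 3: Reduce the angle mod 2*pi: 23*pi/2 - 10*pi = 3*pi/2
Step 4: cos(3*pi/2) = 0
Step 5: Re(z^6) = 531441 * 0 = 0

0


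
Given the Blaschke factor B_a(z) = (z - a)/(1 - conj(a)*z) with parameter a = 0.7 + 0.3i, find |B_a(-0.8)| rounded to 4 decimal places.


Step 1: Numerator z0 - a = -0.8 - (0.7 + 0.3i) = -1.5 - 0.3i
Step 2: Denominator 1 - conj(a)*z0 = 1 - (0.7 - 0.3i)*(-0.8) = 1.56 - 0.24i
Step 3: |z0 - a|^2 = (-1.5)^2 + (-0.3)^2 = 2.34; |1 - conj(a)*z0|^2 = 1.56^2 + (-0.24)^2 = 2.4912
Step 4: |B_a(-0.8)| = sqrt(2.34 / 2.4912) = sqrt(0.939306)
Step 5: = 0.9692

0.9692


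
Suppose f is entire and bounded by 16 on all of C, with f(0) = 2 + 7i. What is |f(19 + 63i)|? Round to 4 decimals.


Step 1: By Liouville's theorem, a bounded entire function is constant.
Step 2: f(z) = f(0) = 2 + 7i for all z.
Step 3: |f(w)| = |2 + 7i| = sqrt(4 + 49)
Step 4: = 7.2801

7.2801


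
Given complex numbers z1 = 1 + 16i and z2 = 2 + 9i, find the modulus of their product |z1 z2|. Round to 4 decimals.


Step 1: |z1| = sqrt(1^2 + 16^2) = sqrt(257)
Step 2: |z2| = sqrt(2^2 + 9^2) = sqrt(85)
Step 3: |z1*z2| = |z1|*|z2| = sqrt(257) * sqrt(85) = sqrt(257 * 85) = sqrt(21845)
Step 4: = 147.8005

147.8005


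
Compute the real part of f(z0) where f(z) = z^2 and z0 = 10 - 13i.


Step 1: z0 = 10 - 13i
Step 2: z0^2 = 10^2 - (-13)^2 - 260i
Step 3: real part = 100 - 169 = -69

-69


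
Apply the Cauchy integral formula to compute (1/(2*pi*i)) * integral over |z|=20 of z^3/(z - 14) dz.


Step 1: f(z) = z^3, a = 14 is inside |z| = 20
Step 2: By Cauchy integral formula: (1/(2pi*i)) * integral = f(a)
Step 3: f(14) = 14^3 = 2744

2744


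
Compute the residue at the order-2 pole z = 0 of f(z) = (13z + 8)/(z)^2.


Step 1: Pole of order 2 at z = 0
Step 2: Res = lim d/dz [(z)^2 * f(z)] as z -> 0
Step 3: (z)^2 * f(z) = 13z + 8
Step 4: d/dz[13z + 8] = 13

13


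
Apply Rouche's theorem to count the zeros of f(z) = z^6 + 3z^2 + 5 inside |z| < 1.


Step 1: On |z| = 1 the three terms have sizes |z^6| = 1^6 = 1, |3z^2| = 3*1^2 = 3, |5| = 5
Step 2: The dominant term is g(z) = 5; let h(z) = z^6 + 3z^2 so f = g + h
Step 3: On |z| = 1: |g| = 5 and |h| <= 1 + 3 = 4
Step 4: Since 5 > 4, |h| < |g| on |z| = 1, so by Rouche f has the same number of zeros as g inside |z| < 1
Step 5: g(z) = 5 is a nonzero constant with no zeros inside |z| < 1. Answer = 0

0


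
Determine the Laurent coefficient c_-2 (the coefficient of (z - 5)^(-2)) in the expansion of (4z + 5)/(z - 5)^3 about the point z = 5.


Step 1: Write the numerator in powers of (z - 5): 4z + 5 = 4(z - 5) + (4*5 + 5) = 4(z - 5) + 25
Step 2: Divide by (z - 5)^3: f(z) = 25(z - 5)^(-3) + 4(z - 5)^(-2)
Step 3: This finite sum is the Laurent series of f about z = 5.
Step 4: Coefficient of (z - 5)^(-2) = coefficient of (z - 5) in the re-centred numerator = 4

4


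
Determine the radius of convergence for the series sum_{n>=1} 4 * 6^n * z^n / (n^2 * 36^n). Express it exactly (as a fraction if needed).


Step 1: General term a_n = 4 * 6^n / (n^2 * 36^n)
Step 2: By the root test, |a_n|^(1/n) = 4^(1/n) * 6 / (n^(2/n) * 36) -> 6/36 as n -> infinity (since 4^(1/n) -> 1 and n^(2/n) -> 1)
Step 3: R = 1/lim|a_n|^(1/n) = 36/6 = 6

6


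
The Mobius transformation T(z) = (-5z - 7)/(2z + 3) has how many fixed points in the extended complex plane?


Step 1: Fixed points satisfy T(z) = z
Step 2: 2z^2 + 8z + 7 = 0
Step 3: Discriminant = 8^2 - 4*2*7 = 8
Step 4: Number of fixed points = 2

2


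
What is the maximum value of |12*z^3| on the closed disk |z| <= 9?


Step 1: On |z| = 9, |f(z)| = 12 * |z|^3 = 12 * 9^3
Step 2: By maximum modulus principle, maximum is on boundary.
Step 3: Maximum = 12 * 729 = 8748

8748


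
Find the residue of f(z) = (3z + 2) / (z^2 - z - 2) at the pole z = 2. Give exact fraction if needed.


Step 1: Q(z) = z^2 - z - 2 = (z - 2)(z + 1)
Step 2: Q'(z) = 2z - 1
Step 3: Q'(2) = 3, P(2) = 8
Step 4: Res = P(2)/Q'(2) = 8/3 = 8/3

8/3


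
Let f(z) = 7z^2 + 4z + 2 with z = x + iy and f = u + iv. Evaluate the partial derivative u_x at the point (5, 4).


Step 1: f(z) = 7(x+iy)^2 + 4(x+iy) + 2
Step 2: u = 7(x^2 - y^2) + 4x + 2
Step 3: u_x = 14x + 4
Step 4: At (5, 4): u_x = 70 + 4 = 74

74


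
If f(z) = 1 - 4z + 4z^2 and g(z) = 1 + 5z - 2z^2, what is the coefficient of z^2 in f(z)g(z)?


Step 1: z^2 term in f*g comes from: (1)*(-2z^2) + (-4z)*(5z) + (4z^2)*(1)
Step 2: = -2 - 20 + 4
Step 3: = -18

-18


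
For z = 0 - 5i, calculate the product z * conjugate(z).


Step 1: conj(z) = 0 + 5i
Step 2: z * conj(z) = 0^2 + (-5)^2
Step 3: = 0 + 25 = 25

25


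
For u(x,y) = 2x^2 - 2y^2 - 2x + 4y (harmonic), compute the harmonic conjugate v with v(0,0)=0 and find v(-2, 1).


Step 1: v_x = -u_y = 4y - 4
Step 2: v_y = u_x = 4x - 2
Step 3: v = 4xy - 4x - 2y + C
Step 4: v(0,0) = 0 => C = 0
Step 5: v(-2, 1) = -2

-2


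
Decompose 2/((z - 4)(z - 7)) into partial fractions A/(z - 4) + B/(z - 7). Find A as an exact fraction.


Step 1: Multiply both sides by (z - 4) and set z = 4
Step 2: A = 2 / (4 - 7)
Step 3: A = 2 / (-3)
Step 4: A = -2/3

-2/3


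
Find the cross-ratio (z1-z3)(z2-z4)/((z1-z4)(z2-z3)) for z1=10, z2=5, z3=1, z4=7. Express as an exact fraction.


Step 1: (z1-z3)(z2-z4) = 9 * (-2) = -18
Step 2: (z1-z4)(z2-z3) = 3 * 4 = 12
Step 3: Cross-ratio = -18/12 = -3/2

-3/2


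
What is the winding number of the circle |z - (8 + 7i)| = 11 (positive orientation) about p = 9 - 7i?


Step 1: Center c = (8, 7), radius = 11
Step 2: |p - c|^2 = 1^2 + (-14)^2 = 197
Step 3: r^2 = 121
Step 4: |p-c| > r so winding number = 0

0


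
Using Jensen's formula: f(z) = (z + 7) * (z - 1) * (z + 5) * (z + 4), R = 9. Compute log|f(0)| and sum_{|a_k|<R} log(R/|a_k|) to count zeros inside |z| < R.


Jensen's formula: (1/2pi)*integral log|f(Re^it)|dt = log|f(0)| + sum_{|a_k|<R} log(R/|a_k|)
Step 1: f(0) = 7 * (-1) * 5 * 4 = -140
Step 2: log|f(0)| = log|-7| + log|1| + log|-5| + log|-4| = 4.9416
Step 3: Zeros inside |z| < 9: -7, 1, -5, -4
Step 4: Jensen sum = log(9/7) + log(9/1) + log(9/5) + log(9/4) = 3.8473
Step 5: n(R) = number of terms in the Jensen sum = count of zeros inside |z| < 9 = 4

4


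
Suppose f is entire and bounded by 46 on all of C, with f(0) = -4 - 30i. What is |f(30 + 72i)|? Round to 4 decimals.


Step 1: By Liouville's theorem, a bounded entire function is constant.
Step 2: f(z) = f(0) = -4 - 30i for all z.
Step 3: |f(w)| = |-4 - 30i| = sqrt(16 + 900)
Step 4: = 30.2655

30.2655


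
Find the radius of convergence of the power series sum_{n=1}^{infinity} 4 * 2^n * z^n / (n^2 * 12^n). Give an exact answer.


Step 1: General term a_n = 4 * 2^n / (n^2 * 12^n)
Step 2: By the root test, |a_n|^(1/n) = 4^(1/n) * 2 / (n^(2/n) * 12) -> 2/12 as n -> infinity (since 4^(1/n) -> 1 and n^(2/n) -> 1)
Step 3: R = 1/lim|a_n|^(1/n) = 12/2 = 6

6


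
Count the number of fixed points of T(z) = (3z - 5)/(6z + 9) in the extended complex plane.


Step 1: Fixed points satisfy T(z) = z
Step 2: 6z^2 + 6z + 5 = 0
Step 3: Discriminant = 6^2 - 4*6*5 = -84
Step 4: Number of fixed points = 2

2


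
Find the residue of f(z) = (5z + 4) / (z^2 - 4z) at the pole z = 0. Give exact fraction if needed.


Step 1: Q(z) = z^2 - 4z = (z)(z - 4)
Step 2: Q'(z) = 2z - 4
Step 3: Q'(0) = -4, P(0) = 4
Step 4: Res = P(0)/Q'(0) = 4/(-4) = -1

-1


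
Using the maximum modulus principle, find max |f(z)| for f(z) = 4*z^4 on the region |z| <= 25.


Step 1: On |z| = 25, |f(z)| = 4 * |z|^4 = 4 * 25^4
Step 2: By maximum modulus principle, maximum is on boundary.
Step 3: Maximum = 4 * 390625 = 1562500

1562500


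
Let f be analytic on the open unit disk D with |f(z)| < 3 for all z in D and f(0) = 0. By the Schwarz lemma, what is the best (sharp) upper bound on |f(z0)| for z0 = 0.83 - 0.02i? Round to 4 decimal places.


Step 1: g = f/3 maps D -> D with g(0) = 0, so by the Schwarz lemma |g(z)| <= |z|, i.e. |f(z)| <= 3|z|; this is sharp (f(z) = 3z).
Step 2: |z0|^2 = 0.83^2 + (-0.02)^2 = 0.6893
Step 3: |z0| = sqrt(0.6893) = 0.830241
Step 4: Best bound = 3 * |z0| = 3 * 0.830241 = 2.4907

2.4907


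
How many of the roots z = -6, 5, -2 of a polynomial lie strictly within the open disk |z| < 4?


Step 1: Check each root:
  z = -6: |-6| = 6 >= 4
  z = 5: |5| = 5 >= 4
  z = -2: |-2| = 2 < 4
Step 2: Count = 1

1


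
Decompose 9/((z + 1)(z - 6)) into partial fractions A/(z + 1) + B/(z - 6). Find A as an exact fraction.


Step 1: Multiply both sides by (z + 1) and set z = -1
Step 2: A = 9 / (-1 - 6)
Step 3: A = 9 / (-7)
Step 4: A = -9/7

-9/7


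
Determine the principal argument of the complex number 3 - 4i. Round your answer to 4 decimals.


Step 1: z = 3 - 4i
Step 2: arg(z) = atan2(-4, 3)
Step 3: arg(z) = -0.9273

-0.9273


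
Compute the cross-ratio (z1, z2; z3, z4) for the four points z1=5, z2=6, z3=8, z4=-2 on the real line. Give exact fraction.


Step 1: (z1-z3)(z2-z4) = (-3) * 8 = -24
Step 2: (z1-z4)(z2-z3) = 7 * (-2) = -14
Step 3: Cross-ratio = 24/14 = 12/7

12/7


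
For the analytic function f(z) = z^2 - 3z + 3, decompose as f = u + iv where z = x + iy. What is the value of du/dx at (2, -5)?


Step 1: f(z) = (x+iy)^2 - 3(x+iy) + 3
Step 2: u = (x^2 - y^2) - 3x + 3
Step 3: u_x = 2x - 3
Step 4: At (2, -5): u_x = 4 - 3 = 1

1


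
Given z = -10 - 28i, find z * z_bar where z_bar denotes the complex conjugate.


Step 1: conj(z) = -10 + 28i
Step 2: z * conj(z) = (-10)^2 + (-28)^2
Step 3: = 100 + 784 = 884

884


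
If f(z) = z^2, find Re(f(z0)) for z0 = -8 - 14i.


Step 1: z0 = -8 - 14i
Step 2: z0^2 = (-8)^2 - (-14)^2 + 224i
Step 3: real part = 64 - 196 = -132

-132


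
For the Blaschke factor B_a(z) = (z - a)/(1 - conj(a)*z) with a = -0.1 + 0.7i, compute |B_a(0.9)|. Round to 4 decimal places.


Step 1: Numerator z0 - a = 0.9 - (-0.1 + 0.7i) = 1 - 0.7i
Step 2: Denominator 1 - conj(a)*z0 = 1 - (-0.1 - 0.7i)*0.9 = 1.09 + 0.63i
Step 3: |z0 - a|^2 = 1^2 + (-0.7)^2 = 1.49; |1 - conj(a)*z0|^2 = 1.09^2 + 0.63^2 = 1.585
Step 4: |B_a(0.9)| = sqrt(1.49 / 1.585) = sqrt(0.940063)
Step 5: = 0.9696

0.9696


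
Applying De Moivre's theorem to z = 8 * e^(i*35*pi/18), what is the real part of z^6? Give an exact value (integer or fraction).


Step 1: By De Moivre's theorem, z^6 = 8^6 * e^(i*6*35*pi/18) = 262144 * (cos(35*pi/3) + i*sin(35*pi/3))
Step 2: |z|^6 = 8^6 = 262144
Step 3: Reduce the angle mod 2*pi: 35*pi/3 - 10*pi = 5*pi/3
Step 4: cos(5*pi/3) = 1/2
Step 5: Re(z^6) = 262144 * 1/2 = 131072

131072


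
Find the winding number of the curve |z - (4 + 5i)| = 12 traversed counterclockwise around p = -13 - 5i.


Step 1: Center c = (4, 5), radius = 12
Step 2: |p - c|^2 = (-17)^2 + (-10)^2 = 389
Step 3: r^2 = 144
Step 4: |p-c| > r so winding number = 0

0


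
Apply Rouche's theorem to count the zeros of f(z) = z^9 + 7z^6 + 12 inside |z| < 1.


Step 1: On |z| = 1 the three terms have sizes |z^9| = 1^9 = 1, |7z^6| = 7*1^6 = 7, |12| = 12
Step 2: The dominant term is g(z) = 12; let h(z) = z^9 + 7z^6 so f = g + h
Step 3: On |z| = 1: |g| = 12 and |h| <= 1 + 7 = 8
Step 4: Since 12 > 8, |h| < |g| on |z| = 1, so by Rouche f has the same number of zeros as g inside |z| < 1
Step 5: g(z) = 12 is a nonzero constant with no zeros inside |z| < 1. Answer = 0

0


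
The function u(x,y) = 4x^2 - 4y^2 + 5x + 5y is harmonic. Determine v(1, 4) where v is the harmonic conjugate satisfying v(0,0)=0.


Step 1: v_x = -u_y = 8y - 5
Step 2: v_y = u_x = 8x + 5
Step 3: v = 8xy - 5x + 5y + C
Step 4: v(0,0) = 0 => C = 0
Step 5: v(1, 4) = 47

47


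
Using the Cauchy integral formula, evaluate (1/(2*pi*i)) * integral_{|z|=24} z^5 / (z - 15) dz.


Step 1: f(z) = z^5, a = 15 is inside |z| = 24
Step 2: By Cauchy integral formula: (1/(2pi*i)) * integral = f(a)
Step 3: f(15) = 15^5 = 759375

759375


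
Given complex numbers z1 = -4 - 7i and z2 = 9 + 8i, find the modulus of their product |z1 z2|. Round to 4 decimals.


Step 1: |z1| = sqrt((-4)^2 + (-7)^2) = sqrt(65)
Step 2: |z2| = sqrt(9^2 + 8^2) = sqrt(145)
Step 3: |z1*z2| = |z1|*|z2| = sqrt(65) * sqrt(145) = sqrt(65 * 145) = sqrt(9425)
Step 4: = 97.0824

97.0824


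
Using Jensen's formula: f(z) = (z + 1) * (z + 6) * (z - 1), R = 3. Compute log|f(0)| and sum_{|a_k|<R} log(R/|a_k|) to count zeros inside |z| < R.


Jensen's formula: (1/2pi)*integral log|f(Re^it)|dt = log|f(0)| + sum_{|a_k|<R} log(R/|a_k|)
Step 1: f(0) = 1 * 6 * (-1) = -6
Step 2: log|f(0)| = log|-1| + log|-6| + log|1| = 1.7918
Step 3: Zeros inside |z| < 3: -1, 1
Step 4: Jensen sum = log(3/1) + log(3/1) = 2.1972
Step 5: n(R) = number of terms in the Jensen sum = count of zeros inside |z| < 3 = 2

2


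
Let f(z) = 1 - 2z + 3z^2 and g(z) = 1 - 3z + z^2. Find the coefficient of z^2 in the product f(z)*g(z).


Step 1: z^2 term in f*g comes from: (1)*(z^2) + (-2z)*(-3z) + (3z^2)*(1)
Step 2: = 1 + 6 + 3
Step 3: = 10

10


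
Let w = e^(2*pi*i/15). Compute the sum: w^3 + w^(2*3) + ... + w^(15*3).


Step 1: The sum sum_{j=1}^{n} w^(k*j) equals n if n | k, else 0.
Step 2: Here n = 15, k = 3
Step 3: Does n divide k? 15 | 3 -> False
Step 4: Sum = 0

0


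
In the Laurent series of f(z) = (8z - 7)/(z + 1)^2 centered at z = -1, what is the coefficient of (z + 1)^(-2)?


Step 1: Write the numerator in powers of (z + 1): 8z - 7 = 8(z + 1) + (8*(-1) - 7) = 8(z + 1) - 15
Step 2: Divide by (z + 1)^2: f(z) = -15(z + 1)^(-2) + 8(z + 1)^(-1)
Step 3: This finite sum is the Laurent series of f about z = -1.
Step 4: Coefficient of (z + 1)^(-2) = 8*(-1) - 7 = -15

-15


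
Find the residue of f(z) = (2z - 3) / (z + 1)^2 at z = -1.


Step 1: Pole of order 2 at z = -1
Step 2: Res = lim d/dz [(z + 1)^2 * f(z)] as z -> -1
Step 3: (z + 1)^2 * f(z) = 2z - 3
Step 4: d/dz[2z - 3] = 2

2


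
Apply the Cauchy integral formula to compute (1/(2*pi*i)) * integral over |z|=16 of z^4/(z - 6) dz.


Step 1: f(z) = z^4, a = 6 is inside |z| = 16
Step 2: By Cauchy integral formula: (1/(2pi*i)) * integral = f(a)
Step 3: f(6) = 6^4 = 1296

1296


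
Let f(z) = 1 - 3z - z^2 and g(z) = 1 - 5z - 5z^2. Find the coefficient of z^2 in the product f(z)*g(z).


Step 1: z^2 term in f*g comes from: (1)*(-5z^2) + (-3z)*(-5z) + (-z^2)*(1)
Step 2: = -5 + 15 - 1
Step 3: = 9

9


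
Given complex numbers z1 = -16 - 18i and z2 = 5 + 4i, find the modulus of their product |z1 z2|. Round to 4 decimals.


Step 1: |z1| = sqrt((-16)^2 + (-18)^2) = sqrt(580)
Step 2: |z2| = sqrt(5^2 + 4^2) = sqrt(41)
Step 3: |z1*z2| = |z1|*|z2| = sqrt(580) * sqrt(41) = sqrt(580 * 41) = sqrt(23780)
Step 4: = 154.2077

154.2077


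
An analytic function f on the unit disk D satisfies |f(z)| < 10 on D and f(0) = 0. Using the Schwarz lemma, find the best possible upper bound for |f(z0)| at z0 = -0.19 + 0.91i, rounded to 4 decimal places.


Step 1: g = f/10 maps D -> D with g(0) = 0, so by the Schwarz lemma |g(z)| <= |z|, i.e. |f(z)| <= 10|z|; this is sharp (f(z) = 10z).
Step 2: |z0|^2 = (-0.19)^2 + 0.91^2 = 0.8642
Step 3: |z0| = sqrt(0.8642) = 0.929624
Step 4: Best bound = 10 * |z0| = 10 * 0.929624 = 9.2962

9.2962


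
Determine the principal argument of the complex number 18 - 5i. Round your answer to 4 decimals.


Step 1: z = 18 - 5i
Step 2: arg(z) = atan2(-5, 18)
Step 3: arg(z) = -0.2709

-0.2709


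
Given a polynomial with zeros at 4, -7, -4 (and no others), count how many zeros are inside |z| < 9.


Step 1: Check each root:
  z = 4: |4| = 4 < 9
  z = -7: |-7| = 7 < 9
  z = -4: |-4| = 4 < 9
Step 2: Count = 3

3


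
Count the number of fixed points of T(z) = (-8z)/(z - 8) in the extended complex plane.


Step 1: Fixed points satisfy T(z) = z
Step 2: z^2 = 0
Step 3: Discriminant = 0^2 - 4*1*0 = 0
Step 4: Number of fixed points = 1

1


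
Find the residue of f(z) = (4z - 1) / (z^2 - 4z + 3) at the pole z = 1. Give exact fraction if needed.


Step 1: Q(z) = z^2 - 4z + 3 = (z - 1)(z - 3)
Step 2: Q'(z) = 2z - 4
Step 3: Q'(1) = -2, P(1) = 3
Step 4: Res = P(1)/Q'(1) = 3/(-2) = -3/2

-3/2


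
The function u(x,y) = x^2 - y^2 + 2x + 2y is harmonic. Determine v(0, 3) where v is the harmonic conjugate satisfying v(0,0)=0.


Step 1: v_x = -u_y = 2y - 2
Step 2: v_y = u_x = 2x + 2
Step 3: v = 2xy - 2x + 2y + C
Step 4: v(0,0) = 0 => C = 0
Step 5: v(0, 3) = 6

6


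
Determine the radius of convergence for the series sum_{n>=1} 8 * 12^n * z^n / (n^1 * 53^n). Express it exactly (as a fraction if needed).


Step 1: General term a_n = 8 * 12^n / (n^1 * 53^n)
Step 2: By the root test, |a_n|^(1/n) = 8^(1/n) * 12 / (n^(1/n) * 53) -> 12/53 as n -> infinity (since 8^(1/n) -> 1 and n^(1/n) -> 1)
Step 3: R = 1/lim|a_n|^(1/n) = 53/12

53/12


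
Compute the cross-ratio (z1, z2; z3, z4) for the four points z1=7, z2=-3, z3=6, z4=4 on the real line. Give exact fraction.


Step 1: (z1-z3)(z2-z4) = 1 * (-7) = -7
Step 2: (z1-z4)(z2-z3) = 3 * (-9) = -27
Step 3: Cross-ratio = 7/27 = 7/27

7/27


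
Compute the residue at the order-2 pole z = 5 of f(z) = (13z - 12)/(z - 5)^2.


Step 1: Pole of order 2 at z = 5
Step 2: Res = lim d/dz [(z - 5)^2 * f(z)] as z -> 5
Step 3: (z - 5)^2 * f(z) = 13z - 12
Step 4: d/dz[13z - 12] = 13

13


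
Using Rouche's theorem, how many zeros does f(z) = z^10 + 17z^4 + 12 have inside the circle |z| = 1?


Step 1: On |z| = 1 the three terms have sizes |z^10| = 1^10 = 1, |17z^4| = 17*1^4 = 17, |12| = 12
Step 2: The dominant term is g(z) = 17z^4; let h(z) = z^10 + 12 so f = g + h
Step 3: On |z| = 1: |g| = 17 and |h| <= 1 + 12 = 13
Step 4: Since 17 > 13, |h| < |g| on |z| = 1, so by Rouche f has the same number of zeros as g inside |z| < 1
Step 5: g(z) = 17z^4 has 4 zeros (at the origin, multiplicity 4) inside |z| < 1. Answer = 4

4


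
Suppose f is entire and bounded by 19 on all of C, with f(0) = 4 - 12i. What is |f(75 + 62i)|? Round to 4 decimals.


Step 1: By Liouville's theorem, a bounded entire function is constant.
Step 2: f(z) = f(0) = 4 - 12i for all z.
Step 3: |f(w)| = |4 - 12i| = sqrt(16 + 144)
Step 4: = 12.6491

12.6491


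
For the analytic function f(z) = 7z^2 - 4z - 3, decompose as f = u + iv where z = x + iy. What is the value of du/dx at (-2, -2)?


Step 1: f(z) = 7(x+iy)^2 - 4(x+iy) - 3
Step 2: u = 7(x^2 - y^2) - 4x - 3
Step 3: u_x = 14x - 4
Step 4: At (-2, -2): u_x = -28 - 4 = -32

-32


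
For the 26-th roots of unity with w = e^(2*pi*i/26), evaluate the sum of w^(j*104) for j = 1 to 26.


Step 1: The sum sum_{j=1}^{n} w^(k*j) equals n if n | k, else 0.
Step 2: Here n = 26, k = 104
Step 3: Does n divide k? 26 | 104 -> True
Step 4: Sum = 26

26


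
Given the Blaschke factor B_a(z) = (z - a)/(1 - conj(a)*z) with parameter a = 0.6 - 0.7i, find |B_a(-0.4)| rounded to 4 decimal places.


Step 1: Numerator z0 - a = -0.4 - (0.6 - 0.7i) = -1 + 0.7i
Step 2: Denominator 1 - conj(a)*z0 = 1 - (0.6 + 0.7i)*(-0.4) = 1.24 + 0.28i
Step 3: |z0 - a|^2 = (-1)^2 + 0.7^2 = 1.49; |1 - conj(a)*z0|^2 = 1.24^2 + 0.28^2 = 1.616
Step 4: |B_a(-0.4)| = sqrt(1.49 / 1.616) = sqrt(0.92203)
Step 5: = 0.9602

0.9602


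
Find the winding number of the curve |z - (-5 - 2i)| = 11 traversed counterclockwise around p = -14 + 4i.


Step 1: Center c = (-5, -2), radius = 11
Step 2: |p - c|^2 = (-9)^2 + 6^2 = 117
Step 3: r^2 = 121
Step 4: |p-c| < r so winding number = 1

1


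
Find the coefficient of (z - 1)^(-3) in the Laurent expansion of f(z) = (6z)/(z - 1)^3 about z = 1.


Step 1: Write the numerator in powers of (z - 1): 6z = 6(z - 1) + (6*1 + 0) = 6(z - 1) + 6
Step 2: Divide by (z - 1)^3: f(z) = 6(z - 1)^(-3) + 6(z - 1)^(-2)
Step 3: This finite sum is the Laurent series of f about z = 1.
Step 4: Coefficient of (z - 1)^(-3) = 6*1 + 0 = 6

6
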